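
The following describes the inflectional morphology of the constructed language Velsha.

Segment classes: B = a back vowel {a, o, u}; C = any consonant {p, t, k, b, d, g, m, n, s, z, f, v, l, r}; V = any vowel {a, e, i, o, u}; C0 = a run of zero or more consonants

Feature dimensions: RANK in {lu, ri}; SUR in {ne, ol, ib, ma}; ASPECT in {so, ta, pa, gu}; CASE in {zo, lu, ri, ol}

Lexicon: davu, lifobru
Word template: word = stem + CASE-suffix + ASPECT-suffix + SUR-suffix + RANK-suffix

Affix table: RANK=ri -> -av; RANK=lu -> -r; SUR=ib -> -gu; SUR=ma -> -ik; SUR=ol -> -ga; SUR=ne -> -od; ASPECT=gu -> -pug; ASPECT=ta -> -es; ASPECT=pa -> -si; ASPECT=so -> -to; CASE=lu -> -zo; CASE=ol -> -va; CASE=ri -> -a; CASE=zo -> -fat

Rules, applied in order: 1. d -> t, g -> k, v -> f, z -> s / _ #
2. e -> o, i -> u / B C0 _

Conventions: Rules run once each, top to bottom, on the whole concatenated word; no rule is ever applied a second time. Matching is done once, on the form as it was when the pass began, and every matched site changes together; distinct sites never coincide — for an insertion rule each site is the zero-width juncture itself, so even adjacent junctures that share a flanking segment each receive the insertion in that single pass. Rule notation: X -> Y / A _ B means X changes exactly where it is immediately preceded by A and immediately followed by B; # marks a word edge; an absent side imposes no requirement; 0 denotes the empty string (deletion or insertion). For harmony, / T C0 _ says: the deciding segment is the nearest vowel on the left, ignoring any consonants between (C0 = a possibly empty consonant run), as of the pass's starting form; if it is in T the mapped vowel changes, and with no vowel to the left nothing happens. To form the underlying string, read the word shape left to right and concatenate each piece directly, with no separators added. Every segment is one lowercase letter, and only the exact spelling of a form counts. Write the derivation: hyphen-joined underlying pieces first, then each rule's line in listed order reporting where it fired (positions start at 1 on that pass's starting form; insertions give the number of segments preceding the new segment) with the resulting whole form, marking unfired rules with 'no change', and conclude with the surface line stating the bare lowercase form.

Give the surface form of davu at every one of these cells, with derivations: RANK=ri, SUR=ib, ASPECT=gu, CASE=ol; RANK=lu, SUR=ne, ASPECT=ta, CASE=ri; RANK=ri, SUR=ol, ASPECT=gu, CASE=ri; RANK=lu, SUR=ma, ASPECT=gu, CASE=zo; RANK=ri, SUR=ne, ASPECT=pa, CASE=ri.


cell RANK=ri, SUR=ib, ASPECT=gu, CASE=ol:
underlying: davu-va-pug-gu-av
1. d -> t, g -> k, v -> f, z -> s / _ #: fires at position(s) 13: davuvapugguaf
2. e -> o, i -> u / B C0 _: no change
surface: davuvapugguaf

cell RANK=lu, SUR=ne, ASPECT=ta, CASE=ri:
underlying: davu-a-es-od-r
1. d -> t, g -> k, v -> f, z -> s / _ #: no change
2. e -> o, i -> u / B C0 _: fires at position(s) 6: davuaosodr
surface: davuaosodr

cell RANK=ri, SUR=ol, ASPECT=gu, CASE=ri:
underlying: davu-a-pug-ga-av
1. d -> t, g -> k, v -> f, z -> s / _ #: fires at position(s) 12: davuapuggaaf
2. e -> o, i -> u / B C0 _: no change
surface: davuapuggaaf

cell RANK=lu, SUR=ma, ASPECT=gu, CASE=zo:
underlying: davu-fat-pug-ik-r
1. d -> t, g -> k, v -> f, z -> s / _ #: no change
2. e -> o, i -> u / B C0 _: fires at position(s) 11: davufatpugukr
surface: davufatpugukr

cell RANK=ri, SUR=ne, ASPECT=pa, CASE=ri:
underlying: davu-a-si-od-av
1. d -> t, g -> k, v -> f, z -> s / _ #: fires at position(s) 11: davuasiodaf
2. e -> o, i -> u / B C0 _: fires at position(s) 7: davuasuodaf
surface: davuasuodaf


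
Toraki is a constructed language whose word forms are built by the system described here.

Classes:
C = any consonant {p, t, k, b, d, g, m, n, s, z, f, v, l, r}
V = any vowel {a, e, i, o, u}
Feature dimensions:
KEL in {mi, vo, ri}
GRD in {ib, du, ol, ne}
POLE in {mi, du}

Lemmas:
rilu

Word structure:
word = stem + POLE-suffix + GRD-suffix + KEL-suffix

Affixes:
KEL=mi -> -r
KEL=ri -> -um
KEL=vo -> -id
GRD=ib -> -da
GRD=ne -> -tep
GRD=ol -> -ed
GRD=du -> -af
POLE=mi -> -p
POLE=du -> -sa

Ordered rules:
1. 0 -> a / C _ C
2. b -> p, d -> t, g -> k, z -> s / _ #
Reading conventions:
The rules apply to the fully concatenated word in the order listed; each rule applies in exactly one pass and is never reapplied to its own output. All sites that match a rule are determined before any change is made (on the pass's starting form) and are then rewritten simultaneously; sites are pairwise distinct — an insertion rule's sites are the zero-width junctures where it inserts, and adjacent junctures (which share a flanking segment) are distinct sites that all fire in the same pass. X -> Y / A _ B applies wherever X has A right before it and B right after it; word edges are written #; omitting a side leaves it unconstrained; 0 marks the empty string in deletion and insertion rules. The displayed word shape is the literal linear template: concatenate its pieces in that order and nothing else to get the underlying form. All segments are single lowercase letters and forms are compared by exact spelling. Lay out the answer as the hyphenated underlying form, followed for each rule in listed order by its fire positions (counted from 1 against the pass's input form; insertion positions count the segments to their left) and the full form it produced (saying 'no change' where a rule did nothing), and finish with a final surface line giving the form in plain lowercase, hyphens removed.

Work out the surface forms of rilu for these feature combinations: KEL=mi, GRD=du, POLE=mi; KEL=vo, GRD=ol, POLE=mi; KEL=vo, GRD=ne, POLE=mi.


cell KEL=mi, GRD=du, POLE=mi:
underlying: rilu-p-af-r
1. 0 -> a / C _ C: inserts after position(s) 7: rilupafar
2. b -> p, d -> t, g -> k, z -> s / _ #: no change
surface: rilupafar

cell KEL=vo, GRD=ol, POLE=mi:
underlying: rilu-p-ed-id
1. 0 -> a / C _ C: no change
2. b -> p, d -> t, g -> k, z -> s / _ #: fires at position(s) 9: rilupedit
surface: rilupedit

cell KEL=vo, GRD=ne, POLE=mi:
underlying: rilu-p-tep-id
1. 0 -> a / C _ C: inserts after position(s) 5: rilupatepid
2. b -> p, d -> t, g -> k, z -> s / _ #: fires at position(s) 11: rilupatepit
surface: rilupatepit


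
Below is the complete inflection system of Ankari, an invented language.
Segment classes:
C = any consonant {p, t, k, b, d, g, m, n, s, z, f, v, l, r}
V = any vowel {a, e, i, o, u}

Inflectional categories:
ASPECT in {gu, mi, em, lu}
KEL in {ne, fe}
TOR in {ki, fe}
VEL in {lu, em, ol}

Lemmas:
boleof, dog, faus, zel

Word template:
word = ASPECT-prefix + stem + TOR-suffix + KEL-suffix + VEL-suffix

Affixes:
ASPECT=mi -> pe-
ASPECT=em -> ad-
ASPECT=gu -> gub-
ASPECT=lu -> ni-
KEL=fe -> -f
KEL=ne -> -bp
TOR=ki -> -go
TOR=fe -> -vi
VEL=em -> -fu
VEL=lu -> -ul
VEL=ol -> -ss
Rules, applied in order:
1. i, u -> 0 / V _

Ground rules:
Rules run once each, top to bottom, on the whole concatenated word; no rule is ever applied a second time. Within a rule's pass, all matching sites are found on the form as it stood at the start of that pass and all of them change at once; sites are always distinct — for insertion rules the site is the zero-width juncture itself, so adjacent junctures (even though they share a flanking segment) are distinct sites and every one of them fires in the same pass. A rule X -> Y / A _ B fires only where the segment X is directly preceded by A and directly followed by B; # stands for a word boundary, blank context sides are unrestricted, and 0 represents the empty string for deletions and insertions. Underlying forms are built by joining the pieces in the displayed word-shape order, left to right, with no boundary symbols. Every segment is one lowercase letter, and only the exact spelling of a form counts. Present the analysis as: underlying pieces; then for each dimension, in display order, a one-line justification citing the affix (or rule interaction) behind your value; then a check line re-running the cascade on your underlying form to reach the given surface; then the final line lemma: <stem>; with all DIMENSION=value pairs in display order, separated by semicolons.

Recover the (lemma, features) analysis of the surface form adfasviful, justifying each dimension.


underlying: ad-faus-vi-f-ul
ASPECT=em - signalled by the affix ad-
KEL=fe - signalled by the affix -f
TOR=fe - signalled by the affix -vi
VEL=lu - signalled by the affix -ul
check: adfausviful -> adfasviful
lemma: faus; ASPECT=em; KEL=fe; TOR=fe; VEL=lu


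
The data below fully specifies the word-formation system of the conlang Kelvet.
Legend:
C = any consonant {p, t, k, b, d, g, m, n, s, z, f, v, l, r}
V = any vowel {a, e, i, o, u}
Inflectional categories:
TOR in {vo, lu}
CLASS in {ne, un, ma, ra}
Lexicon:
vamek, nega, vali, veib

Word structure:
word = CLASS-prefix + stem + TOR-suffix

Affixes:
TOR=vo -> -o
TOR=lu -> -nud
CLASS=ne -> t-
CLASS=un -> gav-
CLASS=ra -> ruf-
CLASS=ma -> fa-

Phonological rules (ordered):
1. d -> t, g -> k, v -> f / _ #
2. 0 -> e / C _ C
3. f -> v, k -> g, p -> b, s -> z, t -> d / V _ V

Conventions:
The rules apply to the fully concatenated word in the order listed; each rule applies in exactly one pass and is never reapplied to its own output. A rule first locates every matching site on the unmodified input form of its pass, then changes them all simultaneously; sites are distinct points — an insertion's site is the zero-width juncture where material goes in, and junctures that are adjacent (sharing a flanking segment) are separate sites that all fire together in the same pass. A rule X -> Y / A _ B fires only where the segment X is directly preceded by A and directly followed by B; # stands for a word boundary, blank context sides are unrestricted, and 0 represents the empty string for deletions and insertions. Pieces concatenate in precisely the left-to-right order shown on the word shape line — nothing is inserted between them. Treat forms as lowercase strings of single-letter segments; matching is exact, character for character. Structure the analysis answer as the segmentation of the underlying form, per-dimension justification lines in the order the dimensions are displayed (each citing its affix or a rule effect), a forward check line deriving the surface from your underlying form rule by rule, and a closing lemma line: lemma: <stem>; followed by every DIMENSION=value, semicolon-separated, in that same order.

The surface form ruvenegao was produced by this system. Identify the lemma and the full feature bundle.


underlying: ruf-nega-o
TOR=vo - signalled by the affix -o
CLASS=ra - signalled by the affix ruf-
check: rufnegao -> rufnegao -> rufenegao -> ruvenegao
lemma: nega; TOR=vo; CLASS=ra


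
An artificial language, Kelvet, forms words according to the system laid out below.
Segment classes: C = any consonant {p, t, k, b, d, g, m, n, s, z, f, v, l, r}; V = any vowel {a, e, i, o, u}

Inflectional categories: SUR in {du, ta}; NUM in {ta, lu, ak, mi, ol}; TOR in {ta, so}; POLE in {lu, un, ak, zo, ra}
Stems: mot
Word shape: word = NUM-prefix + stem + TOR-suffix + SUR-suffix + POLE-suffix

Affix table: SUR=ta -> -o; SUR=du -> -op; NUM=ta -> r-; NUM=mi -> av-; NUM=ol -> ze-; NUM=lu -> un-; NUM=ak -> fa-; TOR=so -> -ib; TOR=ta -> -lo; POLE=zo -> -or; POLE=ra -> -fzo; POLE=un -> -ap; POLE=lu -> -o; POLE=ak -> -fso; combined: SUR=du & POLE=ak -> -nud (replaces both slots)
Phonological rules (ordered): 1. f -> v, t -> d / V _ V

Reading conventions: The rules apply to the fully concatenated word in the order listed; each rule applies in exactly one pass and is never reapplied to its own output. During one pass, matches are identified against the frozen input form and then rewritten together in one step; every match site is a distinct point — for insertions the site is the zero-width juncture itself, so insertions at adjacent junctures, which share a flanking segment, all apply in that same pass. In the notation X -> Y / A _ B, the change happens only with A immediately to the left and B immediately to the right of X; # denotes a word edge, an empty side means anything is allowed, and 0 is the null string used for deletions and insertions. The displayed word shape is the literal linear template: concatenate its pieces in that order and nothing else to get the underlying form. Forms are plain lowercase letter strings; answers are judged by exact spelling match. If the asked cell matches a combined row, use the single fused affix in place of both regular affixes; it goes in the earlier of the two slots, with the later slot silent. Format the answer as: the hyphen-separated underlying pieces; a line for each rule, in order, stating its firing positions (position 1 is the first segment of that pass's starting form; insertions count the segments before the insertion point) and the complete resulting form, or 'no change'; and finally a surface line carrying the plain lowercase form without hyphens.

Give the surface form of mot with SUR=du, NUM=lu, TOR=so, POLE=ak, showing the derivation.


underlying: un-mot-ib-nud
1. f -> v, t -> d / V _ V: fires at position(s) 5: unmodibnud
surface: unmodibnud


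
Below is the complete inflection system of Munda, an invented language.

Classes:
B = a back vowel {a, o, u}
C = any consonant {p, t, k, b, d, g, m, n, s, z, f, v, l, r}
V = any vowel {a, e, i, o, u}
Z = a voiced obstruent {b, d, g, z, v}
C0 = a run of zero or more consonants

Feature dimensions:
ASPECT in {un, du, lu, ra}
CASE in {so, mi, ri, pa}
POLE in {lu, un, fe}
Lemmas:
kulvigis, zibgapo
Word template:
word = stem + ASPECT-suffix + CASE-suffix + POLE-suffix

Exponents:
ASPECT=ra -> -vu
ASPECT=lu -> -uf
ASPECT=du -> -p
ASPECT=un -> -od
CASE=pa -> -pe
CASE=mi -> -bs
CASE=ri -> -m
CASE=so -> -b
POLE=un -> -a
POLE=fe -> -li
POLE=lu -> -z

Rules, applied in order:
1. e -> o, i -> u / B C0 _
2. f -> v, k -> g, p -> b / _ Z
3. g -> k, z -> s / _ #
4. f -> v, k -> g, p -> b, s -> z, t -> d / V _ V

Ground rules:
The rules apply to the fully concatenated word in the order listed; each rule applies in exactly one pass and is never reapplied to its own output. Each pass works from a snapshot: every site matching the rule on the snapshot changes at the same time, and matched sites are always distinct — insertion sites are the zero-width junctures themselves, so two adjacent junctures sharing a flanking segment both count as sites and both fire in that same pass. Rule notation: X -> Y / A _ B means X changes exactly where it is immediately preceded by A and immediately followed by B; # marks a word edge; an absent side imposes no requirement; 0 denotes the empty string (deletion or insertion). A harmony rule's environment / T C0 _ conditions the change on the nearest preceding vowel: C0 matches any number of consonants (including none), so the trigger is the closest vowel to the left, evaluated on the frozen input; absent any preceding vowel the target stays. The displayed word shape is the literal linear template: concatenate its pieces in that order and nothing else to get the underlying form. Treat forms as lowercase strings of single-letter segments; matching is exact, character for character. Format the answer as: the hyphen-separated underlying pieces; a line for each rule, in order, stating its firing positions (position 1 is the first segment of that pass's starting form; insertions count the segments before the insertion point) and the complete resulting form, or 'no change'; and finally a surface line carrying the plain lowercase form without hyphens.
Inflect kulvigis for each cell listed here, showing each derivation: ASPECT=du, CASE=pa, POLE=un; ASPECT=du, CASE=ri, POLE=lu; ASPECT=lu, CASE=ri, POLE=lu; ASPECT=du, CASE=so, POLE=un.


cell ASPECT=du, CASE=pa, POLE=un:
underlying: kulvigis-p-pe-a
1. e -> o, i -> u / B C0 _: fires at position(s) 5: kulvugisppea
2. f -> v, k -> g, p -> b / _ Z: no change
3. g -> k, z -> s / _ #: no change
4. f -> v, k -> g, p -> b, s -> z, t -> d / V _ V: no change
surface: kulvugisppea

cell ASPECT=du, CASE=ri, POLE=lu:
underlying: kulvigis-p-m-z
1. e -> o, i -> u / B C0 _: fires at position(s) 5: kulvugispmz
2. f -> v, k -> g, p -> b / _ Z: no change
3. g -> k, z -> s / _ #: fires at position(s) 11: kulvugispms
4. f -> v, k -> g, p -> b, s -> z, t -> d / V _ V: no change
surface: kulvugispms

cell ASPECT=lu, CASE=ri, POLE=lu:
underlying: kulvigis-uf-m-z
1. e -> o, i -> u / B C0 _: fires at position(s) 5: kulvugisufmz
2. f -> v, k -> g, p -> b / _ Z: no change
3. g -> k, z -> s / _ #: fires at position(s) 12: kulvugisufms
4. f -> v, k -> g, p -> b, s -> z, t -> d / V _ V: fires at position(s) 8: kulvugizufms
surface: kulvugizufms

cell ASPECT=du, CASE=so, POLE=un:
underlying: kulvigis-p-b-a
1. e -> o, i -> u / B C0 _: fires at position(s) 5: kulvugispba
2. f -> v, k -> g, p -> b / _ Z: fires at position(s) 9: kulvugisbba
3. g -> k, z -> s / _ #: no change
4. f -> v, k -> g, p -> b, s -> z, t -> d / V _ V: no change
surface: kulvugisbba


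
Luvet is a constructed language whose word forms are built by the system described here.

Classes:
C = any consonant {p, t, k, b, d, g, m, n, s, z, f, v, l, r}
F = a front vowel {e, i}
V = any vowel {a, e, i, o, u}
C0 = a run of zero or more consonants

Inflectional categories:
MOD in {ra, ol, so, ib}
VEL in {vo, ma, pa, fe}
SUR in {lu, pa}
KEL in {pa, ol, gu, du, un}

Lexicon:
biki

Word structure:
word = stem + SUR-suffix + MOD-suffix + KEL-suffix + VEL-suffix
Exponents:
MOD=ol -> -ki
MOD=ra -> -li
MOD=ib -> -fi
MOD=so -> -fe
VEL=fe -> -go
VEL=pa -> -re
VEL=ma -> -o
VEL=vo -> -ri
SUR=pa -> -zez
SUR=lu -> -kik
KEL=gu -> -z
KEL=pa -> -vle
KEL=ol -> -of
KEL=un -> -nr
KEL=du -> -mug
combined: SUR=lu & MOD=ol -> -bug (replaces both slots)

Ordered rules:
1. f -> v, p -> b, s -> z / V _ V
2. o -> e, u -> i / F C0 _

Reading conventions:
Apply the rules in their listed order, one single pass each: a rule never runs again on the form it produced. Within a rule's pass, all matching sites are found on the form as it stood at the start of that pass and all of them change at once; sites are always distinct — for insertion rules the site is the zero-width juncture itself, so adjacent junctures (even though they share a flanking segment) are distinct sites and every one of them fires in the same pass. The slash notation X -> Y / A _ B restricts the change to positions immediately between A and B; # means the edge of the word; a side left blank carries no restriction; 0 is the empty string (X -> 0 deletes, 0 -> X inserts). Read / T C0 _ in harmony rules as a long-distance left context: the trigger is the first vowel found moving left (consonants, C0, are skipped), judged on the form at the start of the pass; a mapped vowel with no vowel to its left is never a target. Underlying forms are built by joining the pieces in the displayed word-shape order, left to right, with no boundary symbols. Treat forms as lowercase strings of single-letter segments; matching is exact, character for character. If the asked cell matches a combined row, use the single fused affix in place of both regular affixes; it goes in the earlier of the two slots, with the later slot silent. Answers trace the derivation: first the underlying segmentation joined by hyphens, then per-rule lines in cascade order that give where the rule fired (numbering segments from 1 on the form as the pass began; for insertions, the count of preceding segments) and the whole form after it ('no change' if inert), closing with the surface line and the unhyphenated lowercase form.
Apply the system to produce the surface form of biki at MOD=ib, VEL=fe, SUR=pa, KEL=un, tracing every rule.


underlying: biki-zez-fi-nr-go
1. f -> v, p -> b, s -> z / V _ V: no change
2. o -> e, u -> i / F C0 _: fires at position(s) 13: bikizezfinrge
surface: bikizezfinrge


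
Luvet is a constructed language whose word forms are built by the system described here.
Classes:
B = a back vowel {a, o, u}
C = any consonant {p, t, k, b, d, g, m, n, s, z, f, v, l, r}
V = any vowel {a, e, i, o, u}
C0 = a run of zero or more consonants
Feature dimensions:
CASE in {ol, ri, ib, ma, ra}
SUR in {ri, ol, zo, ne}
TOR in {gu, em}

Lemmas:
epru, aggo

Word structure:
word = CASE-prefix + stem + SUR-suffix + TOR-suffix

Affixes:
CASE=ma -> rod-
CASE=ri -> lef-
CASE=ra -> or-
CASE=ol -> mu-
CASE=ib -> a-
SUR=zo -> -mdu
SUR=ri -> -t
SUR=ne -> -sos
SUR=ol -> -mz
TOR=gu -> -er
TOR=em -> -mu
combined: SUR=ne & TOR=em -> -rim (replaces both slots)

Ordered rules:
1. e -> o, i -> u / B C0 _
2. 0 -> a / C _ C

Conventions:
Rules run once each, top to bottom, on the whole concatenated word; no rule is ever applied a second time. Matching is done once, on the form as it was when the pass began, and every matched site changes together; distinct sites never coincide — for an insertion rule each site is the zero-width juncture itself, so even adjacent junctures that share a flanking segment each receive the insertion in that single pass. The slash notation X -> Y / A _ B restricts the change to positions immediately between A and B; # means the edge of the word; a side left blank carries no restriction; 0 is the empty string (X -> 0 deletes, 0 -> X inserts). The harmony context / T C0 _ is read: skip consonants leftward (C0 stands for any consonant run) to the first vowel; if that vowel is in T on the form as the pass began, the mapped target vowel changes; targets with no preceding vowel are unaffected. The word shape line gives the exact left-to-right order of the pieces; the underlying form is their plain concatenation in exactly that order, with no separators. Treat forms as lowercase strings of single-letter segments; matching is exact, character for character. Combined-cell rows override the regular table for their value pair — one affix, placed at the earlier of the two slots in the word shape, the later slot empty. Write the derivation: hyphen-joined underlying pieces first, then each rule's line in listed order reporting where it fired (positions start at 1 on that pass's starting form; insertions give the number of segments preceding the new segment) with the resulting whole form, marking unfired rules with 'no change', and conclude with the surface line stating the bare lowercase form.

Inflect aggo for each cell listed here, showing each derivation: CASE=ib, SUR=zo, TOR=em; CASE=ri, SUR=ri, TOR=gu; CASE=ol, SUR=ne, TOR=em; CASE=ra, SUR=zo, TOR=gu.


cell CASE=ib, SUR=zo, TOR=em:
underlying: a-aggo-mdu-mu
1. e -> o, i -> u / B C0 _: no change
2. 0 -> a / C _ C: inserts after position(s) 3, 6: aagagomadumu
surface: aagagomadumu

cell CASE=ri, SUR=ri, TOR=gu:
underlying: lef-aggo-t-er
1. e -> o, i -> u / B C0 _: fires at position(s) 9: lefaggotor
2. 0 -> a / C _ C: inserts after position(s) 5: lefagagotor
surface: lefagagotor

cell CASE=ol, SUR=ne, TOR=em:
underlying: mu-aggo-rim
1. e -> o, i -> u / B C0 _: fires at position(s) 8: muaggorum
2. 0 -> a / C _ C: inserts after position(s) 4: muagagorum
surface: muagagorum

cell CASE=ra, SUR=zo, TOR=gu:
underlying: or-aggo-mdu-er
1. e -> o, i -> u / B C0 _: fires at position(s) 10: oraggomduor
2. 0 -> a / C _ C: inserts after position(s) 4, 7: oragagomaduor
surface: oragagomaduor


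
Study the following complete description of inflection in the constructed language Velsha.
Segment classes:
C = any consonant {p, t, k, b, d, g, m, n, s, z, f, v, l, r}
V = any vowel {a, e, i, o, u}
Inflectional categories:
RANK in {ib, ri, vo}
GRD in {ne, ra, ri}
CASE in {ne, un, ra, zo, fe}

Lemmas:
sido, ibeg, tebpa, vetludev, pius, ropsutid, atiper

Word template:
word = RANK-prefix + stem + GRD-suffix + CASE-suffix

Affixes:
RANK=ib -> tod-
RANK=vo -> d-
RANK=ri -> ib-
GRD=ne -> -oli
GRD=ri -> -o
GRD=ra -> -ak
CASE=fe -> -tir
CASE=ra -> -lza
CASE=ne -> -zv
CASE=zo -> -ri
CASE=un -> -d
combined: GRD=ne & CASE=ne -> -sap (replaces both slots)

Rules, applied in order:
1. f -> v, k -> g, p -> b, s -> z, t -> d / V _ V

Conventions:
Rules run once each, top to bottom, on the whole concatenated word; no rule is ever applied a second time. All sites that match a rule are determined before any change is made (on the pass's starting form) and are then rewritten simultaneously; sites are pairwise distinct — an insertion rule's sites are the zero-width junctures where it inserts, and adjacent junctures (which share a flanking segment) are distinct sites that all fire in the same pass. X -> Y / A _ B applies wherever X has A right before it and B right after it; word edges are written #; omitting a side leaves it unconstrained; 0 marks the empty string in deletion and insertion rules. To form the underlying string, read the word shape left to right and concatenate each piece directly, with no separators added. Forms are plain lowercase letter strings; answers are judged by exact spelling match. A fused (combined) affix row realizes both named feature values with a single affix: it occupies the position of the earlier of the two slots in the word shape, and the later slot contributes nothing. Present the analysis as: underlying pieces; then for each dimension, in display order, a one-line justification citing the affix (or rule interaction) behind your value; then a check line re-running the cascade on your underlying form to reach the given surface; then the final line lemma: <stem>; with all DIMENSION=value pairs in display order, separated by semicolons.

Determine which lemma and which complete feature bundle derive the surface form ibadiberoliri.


underlying: ib-atiper-oli-ri
RANK=ri - signalled by the affix ib-
GRD=ne - signalled by the affix -oli
CASE=zo - signalled by the affix -ri
check: ibatiperoliri -> ibadiberoliri
lemma: atiper; RANK=ri; GRD=ne; CASE=zo


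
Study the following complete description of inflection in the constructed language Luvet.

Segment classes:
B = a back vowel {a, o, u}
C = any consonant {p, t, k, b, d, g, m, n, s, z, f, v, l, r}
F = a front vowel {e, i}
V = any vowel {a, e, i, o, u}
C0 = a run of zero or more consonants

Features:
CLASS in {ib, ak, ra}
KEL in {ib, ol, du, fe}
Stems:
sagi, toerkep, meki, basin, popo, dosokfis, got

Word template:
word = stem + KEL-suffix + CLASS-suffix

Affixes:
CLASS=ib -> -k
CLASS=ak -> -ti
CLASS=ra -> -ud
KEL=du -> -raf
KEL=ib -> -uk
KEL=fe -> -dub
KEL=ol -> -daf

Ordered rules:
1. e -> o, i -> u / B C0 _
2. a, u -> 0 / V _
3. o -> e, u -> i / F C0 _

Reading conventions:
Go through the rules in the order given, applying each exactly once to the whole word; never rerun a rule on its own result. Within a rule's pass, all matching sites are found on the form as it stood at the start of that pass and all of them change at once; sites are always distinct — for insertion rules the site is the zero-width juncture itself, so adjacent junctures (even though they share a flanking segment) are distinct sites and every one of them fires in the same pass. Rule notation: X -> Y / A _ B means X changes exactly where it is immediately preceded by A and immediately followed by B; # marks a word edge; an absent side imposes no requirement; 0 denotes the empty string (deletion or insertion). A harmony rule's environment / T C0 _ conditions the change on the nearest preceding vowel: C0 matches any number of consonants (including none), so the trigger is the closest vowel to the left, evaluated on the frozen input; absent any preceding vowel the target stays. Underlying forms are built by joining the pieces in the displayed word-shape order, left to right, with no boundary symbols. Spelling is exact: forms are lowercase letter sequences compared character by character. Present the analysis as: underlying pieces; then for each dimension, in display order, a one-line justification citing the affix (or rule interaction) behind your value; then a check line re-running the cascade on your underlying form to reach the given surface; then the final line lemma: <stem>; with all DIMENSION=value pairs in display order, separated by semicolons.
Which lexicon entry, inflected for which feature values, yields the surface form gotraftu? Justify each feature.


underlying: got-raf-ti
CLASS=ak - signalled by the affix -ti
KEL=du - signalled by the affix -raf
check: gotrafti -> gotraftu -> gotraftu -> gotraftu
lemma: got; CLASS=ak; KEL=du


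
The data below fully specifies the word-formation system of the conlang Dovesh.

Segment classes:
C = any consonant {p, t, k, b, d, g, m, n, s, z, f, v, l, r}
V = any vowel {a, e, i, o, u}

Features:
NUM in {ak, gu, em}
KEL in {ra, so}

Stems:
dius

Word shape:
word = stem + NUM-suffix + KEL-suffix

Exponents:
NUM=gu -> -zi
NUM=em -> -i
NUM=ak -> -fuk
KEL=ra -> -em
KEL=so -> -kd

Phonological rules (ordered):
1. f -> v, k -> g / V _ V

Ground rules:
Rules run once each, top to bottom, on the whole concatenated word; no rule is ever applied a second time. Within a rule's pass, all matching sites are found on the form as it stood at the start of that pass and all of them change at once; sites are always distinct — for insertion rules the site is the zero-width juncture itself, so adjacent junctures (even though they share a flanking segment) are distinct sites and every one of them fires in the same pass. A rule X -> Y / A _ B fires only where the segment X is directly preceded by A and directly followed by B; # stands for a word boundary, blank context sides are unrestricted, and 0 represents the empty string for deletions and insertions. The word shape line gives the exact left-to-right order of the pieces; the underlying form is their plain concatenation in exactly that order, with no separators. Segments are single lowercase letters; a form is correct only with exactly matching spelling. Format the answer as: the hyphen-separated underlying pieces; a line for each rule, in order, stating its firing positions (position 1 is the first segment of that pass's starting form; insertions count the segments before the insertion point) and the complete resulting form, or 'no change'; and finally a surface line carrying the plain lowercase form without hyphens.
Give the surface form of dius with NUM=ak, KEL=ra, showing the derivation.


underlying: dius-fuk-em
1. f -> v, k -> g / V _ V: fires at position(s) 7: diusfugem
surface: diusfugem


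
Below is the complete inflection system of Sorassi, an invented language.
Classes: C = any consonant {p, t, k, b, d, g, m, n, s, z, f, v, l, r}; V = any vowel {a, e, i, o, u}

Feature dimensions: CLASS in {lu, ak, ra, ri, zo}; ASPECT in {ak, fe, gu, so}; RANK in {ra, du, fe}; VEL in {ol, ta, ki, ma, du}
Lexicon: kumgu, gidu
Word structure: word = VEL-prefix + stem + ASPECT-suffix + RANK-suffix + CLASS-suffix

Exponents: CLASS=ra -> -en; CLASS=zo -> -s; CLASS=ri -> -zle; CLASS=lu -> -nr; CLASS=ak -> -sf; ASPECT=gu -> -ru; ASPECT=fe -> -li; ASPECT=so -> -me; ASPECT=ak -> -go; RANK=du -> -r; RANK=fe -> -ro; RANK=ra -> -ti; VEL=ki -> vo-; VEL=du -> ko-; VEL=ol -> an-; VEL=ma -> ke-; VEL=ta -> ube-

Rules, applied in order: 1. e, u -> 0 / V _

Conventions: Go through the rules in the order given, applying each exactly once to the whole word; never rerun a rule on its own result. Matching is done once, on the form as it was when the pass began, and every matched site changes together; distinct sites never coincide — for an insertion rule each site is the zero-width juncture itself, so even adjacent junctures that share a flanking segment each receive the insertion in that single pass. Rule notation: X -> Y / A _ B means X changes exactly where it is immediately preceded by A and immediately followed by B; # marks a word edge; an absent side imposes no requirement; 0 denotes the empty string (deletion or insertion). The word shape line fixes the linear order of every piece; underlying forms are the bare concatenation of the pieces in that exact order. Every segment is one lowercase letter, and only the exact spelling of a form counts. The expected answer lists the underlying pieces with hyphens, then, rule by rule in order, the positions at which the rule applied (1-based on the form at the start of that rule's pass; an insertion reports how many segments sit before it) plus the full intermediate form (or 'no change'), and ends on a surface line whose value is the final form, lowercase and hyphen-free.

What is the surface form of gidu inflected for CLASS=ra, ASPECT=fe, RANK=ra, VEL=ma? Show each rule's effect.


underlying: ke-gidu-li-ti-en
1. e, u -> 0 / V _: fires at position(s) 11: kegidulitin
surface: kegidulitin


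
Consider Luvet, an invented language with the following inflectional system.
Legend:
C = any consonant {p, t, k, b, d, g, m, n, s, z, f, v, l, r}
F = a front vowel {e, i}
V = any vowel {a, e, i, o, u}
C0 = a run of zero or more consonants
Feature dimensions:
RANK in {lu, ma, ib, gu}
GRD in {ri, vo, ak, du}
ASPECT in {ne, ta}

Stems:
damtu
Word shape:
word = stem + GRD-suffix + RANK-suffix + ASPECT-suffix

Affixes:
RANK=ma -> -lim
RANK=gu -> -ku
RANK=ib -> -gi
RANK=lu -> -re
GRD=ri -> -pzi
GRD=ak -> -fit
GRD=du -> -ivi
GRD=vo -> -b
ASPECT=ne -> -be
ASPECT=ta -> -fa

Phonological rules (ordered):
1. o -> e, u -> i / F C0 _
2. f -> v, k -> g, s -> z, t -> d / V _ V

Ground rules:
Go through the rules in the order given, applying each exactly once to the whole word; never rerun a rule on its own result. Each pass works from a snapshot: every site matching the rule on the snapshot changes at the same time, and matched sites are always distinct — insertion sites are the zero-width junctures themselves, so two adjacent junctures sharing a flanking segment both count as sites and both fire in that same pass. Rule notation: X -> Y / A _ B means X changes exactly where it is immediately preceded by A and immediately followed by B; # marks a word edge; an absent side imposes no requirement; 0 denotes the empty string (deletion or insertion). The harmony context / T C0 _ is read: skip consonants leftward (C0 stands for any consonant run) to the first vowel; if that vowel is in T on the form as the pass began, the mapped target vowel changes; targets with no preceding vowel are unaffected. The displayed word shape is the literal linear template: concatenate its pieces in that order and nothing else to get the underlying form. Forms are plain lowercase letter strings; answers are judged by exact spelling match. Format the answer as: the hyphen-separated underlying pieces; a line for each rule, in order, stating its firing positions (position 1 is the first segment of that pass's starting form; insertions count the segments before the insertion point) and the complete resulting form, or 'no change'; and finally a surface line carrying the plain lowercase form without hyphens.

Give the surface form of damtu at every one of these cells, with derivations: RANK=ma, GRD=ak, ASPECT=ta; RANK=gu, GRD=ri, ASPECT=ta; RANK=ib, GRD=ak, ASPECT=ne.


cell RANK=ma, GRD=ak, ASPECT=ta:
underlying: damtu-fit-lim-fa
1. o -> e, u -> i / F C0 _: no change
2. f -> v, k -> g, s -> z, t -> d / V _ V: fires at position(s) 6: damtuvitlimfa
surface: damtuvitlimfa

cell RANK=gu, GRD=ri, ASPECT=ta:
underlying: damtu-pzi-ku-fa
1. o -> e, u -> i / F C0 _: fires at position(s) 10: damtupzikifa
2. f -> v, k -> g, s -> z, t -> d / V _ V: fires at position(s) 9, 11: damtupzigiva
surface: damtupzigiva

cell RANK=ib, GRD=ak, ASPECT=ne:
underlying: damtu-fit-gi-be
1. o -> e, u -> i / F C0 _: no change
2. f -> v, k -> g, s -> z, t -> d / V _ V: fires at position(s) 6: damtuvitgibe
surface: damtuvitgibe


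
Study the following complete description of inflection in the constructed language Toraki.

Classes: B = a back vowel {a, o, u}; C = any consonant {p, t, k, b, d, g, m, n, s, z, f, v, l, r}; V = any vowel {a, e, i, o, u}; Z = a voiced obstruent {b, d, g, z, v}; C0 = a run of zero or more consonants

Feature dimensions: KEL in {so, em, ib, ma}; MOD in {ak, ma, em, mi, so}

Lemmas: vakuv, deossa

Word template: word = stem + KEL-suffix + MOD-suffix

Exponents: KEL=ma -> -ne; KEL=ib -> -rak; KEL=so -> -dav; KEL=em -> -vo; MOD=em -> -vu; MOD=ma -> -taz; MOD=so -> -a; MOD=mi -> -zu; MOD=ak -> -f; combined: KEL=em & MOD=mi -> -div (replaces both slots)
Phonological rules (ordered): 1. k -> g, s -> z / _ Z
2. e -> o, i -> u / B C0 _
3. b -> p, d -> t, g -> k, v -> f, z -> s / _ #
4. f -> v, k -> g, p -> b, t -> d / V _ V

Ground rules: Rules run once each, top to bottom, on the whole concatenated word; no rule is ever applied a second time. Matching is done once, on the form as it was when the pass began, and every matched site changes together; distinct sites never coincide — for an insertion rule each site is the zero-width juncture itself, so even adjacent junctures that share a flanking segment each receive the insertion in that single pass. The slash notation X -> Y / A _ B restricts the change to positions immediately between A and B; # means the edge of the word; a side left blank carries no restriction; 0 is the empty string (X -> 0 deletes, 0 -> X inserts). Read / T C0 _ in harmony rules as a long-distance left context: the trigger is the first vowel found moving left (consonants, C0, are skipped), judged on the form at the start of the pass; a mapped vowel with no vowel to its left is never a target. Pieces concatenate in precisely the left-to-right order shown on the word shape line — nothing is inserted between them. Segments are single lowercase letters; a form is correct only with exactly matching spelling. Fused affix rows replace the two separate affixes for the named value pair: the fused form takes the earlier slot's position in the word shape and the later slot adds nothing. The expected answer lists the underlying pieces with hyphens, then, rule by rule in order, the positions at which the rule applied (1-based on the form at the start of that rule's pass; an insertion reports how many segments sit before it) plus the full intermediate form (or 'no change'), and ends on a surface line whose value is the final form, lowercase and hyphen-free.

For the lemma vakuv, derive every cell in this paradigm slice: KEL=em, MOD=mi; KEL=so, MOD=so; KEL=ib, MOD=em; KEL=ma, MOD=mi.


cell KEL=em, MOD=mi:
underlying: vakuv-div
1. k -> g, s -> z / _ Z: no change
2. e -> o, i -> u / B C0 _: fires at position(s) 7: vakuvduv
3. b -> p, d -> t, g -> k, v -> f, z -> s / _ #: fires at position(s) 8: vakuvduf
4. f -> v, k -> g, p -> b, t -> d / V _ V: fires at position(s) 3: vaguvduf
surface: vaguvduf

cell KEL=so, MOD=so:
underlying: vakuv-dav-a
1. k -> g, s -> z / _ Z: no change
2. e -> o, i -> u / B C0 _: no change
3. b -> p, d -> t, g -> k, v -> f, z -> s / _ #: no change
4. f -> v, k -> g, p -> b, t -> d / V _ V: fires at position(s) 3: vaguvdava
surface: vaguvdava

cell KEL=ib, MOD=em:
underlying: vakuv-rak-vu
1. k -> g, s -> z / _ Z: fires at position(s) 8: vakuvragvu
2. e -> o, i -> u / B C0 _: no change
3. b -> p, d -> t, g -> k, v -> f, z -> s / _ #: no change
4. f -> v, k -> g, p -> b, t -> d / V _ V: fires at position(s) 3: vaguvragvu
surface: vaguvragvu

cell KEL=ma, MOD=mi:
underlying: vakuv-ne-zu
1. k -> g, s -> z / _ Z: no change
2. e -> o, i -> u / B C0 _: fires at position(s) 7: vakuvnozu
3. b -> p, d -> t, g -> k, v -> f, z -> s / _ #: no change
4. f -> v, k -> g, p -> b, t -> d / V _ V: fires at position(s) 3: vaguvnozu
surface: vaguvnozu


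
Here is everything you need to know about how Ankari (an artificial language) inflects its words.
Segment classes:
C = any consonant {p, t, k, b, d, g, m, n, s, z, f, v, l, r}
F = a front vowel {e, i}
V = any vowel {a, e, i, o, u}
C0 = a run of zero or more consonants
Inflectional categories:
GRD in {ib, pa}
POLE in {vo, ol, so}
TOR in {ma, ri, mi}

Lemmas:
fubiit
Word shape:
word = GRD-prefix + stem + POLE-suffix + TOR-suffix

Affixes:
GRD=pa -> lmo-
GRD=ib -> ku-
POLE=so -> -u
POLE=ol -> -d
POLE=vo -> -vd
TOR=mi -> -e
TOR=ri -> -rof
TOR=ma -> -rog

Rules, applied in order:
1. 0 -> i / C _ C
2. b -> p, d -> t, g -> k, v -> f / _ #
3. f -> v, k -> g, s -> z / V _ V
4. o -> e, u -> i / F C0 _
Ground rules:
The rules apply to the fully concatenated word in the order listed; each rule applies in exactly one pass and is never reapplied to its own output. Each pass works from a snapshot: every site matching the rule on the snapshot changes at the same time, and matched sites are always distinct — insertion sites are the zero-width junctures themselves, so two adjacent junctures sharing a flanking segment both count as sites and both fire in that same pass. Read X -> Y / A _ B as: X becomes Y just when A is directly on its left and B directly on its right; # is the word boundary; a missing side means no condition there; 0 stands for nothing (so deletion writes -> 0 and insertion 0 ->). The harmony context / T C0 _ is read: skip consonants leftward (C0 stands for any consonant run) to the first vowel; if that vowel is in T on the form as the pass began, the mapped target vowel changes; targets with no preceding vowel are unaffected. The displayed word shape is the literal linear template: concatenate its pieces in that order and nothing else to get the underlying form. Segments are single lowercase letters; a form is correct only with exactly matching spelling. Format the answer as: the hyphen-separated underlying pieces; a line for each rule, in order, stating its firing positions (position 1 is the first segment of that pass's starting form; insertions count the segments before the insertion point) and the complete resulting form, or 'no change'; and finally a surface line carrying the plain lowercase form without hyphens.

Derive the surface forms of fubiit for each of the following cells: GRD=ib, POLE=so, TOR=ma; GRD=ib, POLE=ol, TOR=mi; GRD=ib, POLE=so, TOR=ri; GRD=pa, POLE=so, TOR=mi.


cell GRD=ib, POLE=so, TOR=ma:
underlying: ku-fubiit-u-rog
1. 0 -> i / C _ C: no change
2. b -> p, d -> t, g -> k, v -> f / _ #: fires at position(s) 12: kufubiiturok
3. f -> v, k -> g, s -> z / V _ V: fires at position(s) 3: kuvubiiturok
4. o -> e, u -> i / F C0 _: fires at position(s) 9: kuvubiitirok
surface: kuvubiitirok

cell GRD=ib, POLE=ol, TOR=mi:
underlying: ku-fubiit-d-e
1. 0 -> i / C _ C: inserts after position(s) 8: kufubiitide
2. b -> p, d -> t, g -> k, v -> f / _ #: no change
3. f -> v, k -> g, s -> z / V _ V: fires at position(s) 3: kuvubiitide
4. o -> e, u -> i / F C0 _: no change
surface: kuvubiitide

cell GRD=ib, POLE=so, TOR=ri:
underlying: ku-fubiit-u-rof
1. 0 -> i / C _ C: no change
2. b -> p, d -> t, g -> k, v -> f / _ #: no change
3. f -> v, k -> g, s -> z / V _ V: fires at position(s) 3: kuvubiiturof
4. o -> e, u -> i / F C0 _: fires at position(s) 9: kuvubiitirof
surface: kuvubiitirof

cell GRD=pa, POLE=so, TOR=mi:
underlying: lmo-fubiit-u-e
1. 0 -> i / C _ C: inserts after position(s) 1: limofubiitue
2. b -> p, d -> t, g -> k, v -> f / _ #: no change
3. f -> v, k -> g, s -> z / V _ V: fires at position(s) 5: limovubiitue
4. o -> e, u -> i / F C0 _: fires at position(s) 4, 11: limevubiitie
surface: limevubiitie
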